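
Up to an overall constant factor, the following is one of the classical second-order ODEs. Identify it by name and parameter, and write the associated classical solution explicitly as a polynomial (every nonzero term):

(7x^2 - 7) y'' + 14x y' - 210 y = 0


All three coefficients share the factor -7; dividing through by -7 gives  (1 - x^2) y'' - 2x y' + 30 y = 0.
This matches the Legendre equation (1 - x^2) y'' - 2x y' + n(n+1) y = 0 (note the -2x y' term) with n(n+1) = 30, so n = 5; the polynomial solution is P_5(x).
With y = sum_k a_k x^k, matching x^k gives (k+2)(k+1) a_{k+2} = [k(k+1) - n(n+1)] a_k = (k - 5)(k + 6) a_k. The right side vanishes at k = 5, so the series with the parity of 5 terminates at degree 5.
Standard normalization (P_n(1) = 1): leading coefficient (2n)!/(2^n (n!)^2) = 3628800/(32*14400) = 63/8, so a_5 = 63/8. Work downward with a_k = (k+1)(k+2) a_{k+2} / ((k - 5)(k + 6)):
  a_3 = (4)(5)(63/8) / ((3 - 5)(3 + 6)) = (315/2)/(-18) = -35/4
  a_1 = (2)(3)(-35/4) / ((1 - 5)(1 + 6)) = (-105/2)/(-28) = 15/8
Hence P_5(x) = 63 x^5/8 - 35 x^3/4 + 15 x/8.

P_5(x); series = 63 x^5/8 - 35 x^3/4 + 15 x/8


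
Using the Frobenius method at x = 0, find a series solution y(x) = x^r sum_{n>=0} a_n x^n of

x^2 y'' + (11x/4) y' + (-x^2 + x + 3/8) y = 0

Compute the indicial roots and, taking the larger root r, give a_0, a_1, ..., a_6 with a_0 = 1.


Write in Frobenius form y'' + (p(x)/x) y' + (q(x)/x^2) y = 0:
  p(x) = 11/4,  q(x) = -x^2 + x + 3/8.
Indicial equation: r(r-1) + (11/4) r + (3/8) = 0 -> roots r_1 = -1/4, r_2 = -3/2.
Take r = r_1 = -1/4. Let y(x) = x^r sum_{n>=0} a_n x^n with a_0 = 1.
Substitute y = x^r sum a_n x^n and match x^{r+n}. The recurrence is
  D(n) a_n + 1 a_{n-1} - 1 a_{n-2} = 0,  where D(n) = (r+n)(r+n-1) + (11/4)(r+n) + (3/8).
  a_n = [-1 a_{n-1} + 1 a_{n-2}] / D(n).
Since the indicial polynomial factors as (r - r_1)(r - r_2), D(n) = (r_1 + n - r_1)(r_1 + n - r_2) = n(n + 5/4).
Evaluating step by step (a_0 = 1):
  n = 1: D(1) = 1(1 + 5/4) = 9/4; numerator = -1(1) = -1; a_1 = (-1)/(9/4) = -4/9
  n = 2: D(2) = 2(2 + 5/4) = 13/2; numerator = -1(-4/9) + 1(1) = 13/9; a_2 = (13/9)/(13/2) = 2/9
  n = 3: D(3) = 3(3 + 5/4) = 51/4; numerator = -1(2/9) + 1(-4/9) = -2/3; a_3 = (-2/3)/(51/4) = -8/153
  n = 4: D(4) = 4(4 + 5/4) = 21; numerator = -1(-8/153) + 1(2/9) = 14/51; a_4 = (14/51)/(21) = 2/153
  n = 5: D(5) = 5(5 + 5/4) = 125/4; numerator = -1(2/153) + 1(-8/153) = -10/153; a_5 = (-10/153)/(125/4) = -8/3825
  n = 6: D(6) = 6(6 + 5/4) = 87/2; numerator = -1(-8/3825) + 1(2/153) = 58/3825; a_6 = (58/3825)/(87/2) = 4/11475

r = -1/4; a_0 = 1; a_1 = -4/9; a_2 = 2/9; a_3 = -8/153; a_4 = 2/153; a_5 = -8/3825; a_6 = 4/11475


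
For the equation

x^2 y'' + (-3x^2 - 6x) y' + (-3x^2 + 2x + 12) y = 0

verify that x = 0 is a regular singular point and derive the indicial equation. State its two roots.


Divide by x^2 to reach normal form y'' + P_1(x) y' + P_2(x) y = 0 with P_1(x) = -3 - 6/x and P_2(x) = -3 + 2/x + 12/x^2.
x = 0 is a singular point because the y'-coefficient -3 - 6/x has a pole at x = 0 and the y-coefficient -3 + 2/x + 12/x^2 has a pole at x = 0.
It is a regular singular point because x P_1(x) = p(x) = -3x - 6 and x^2 P_2(x) = q(x) = -3x^2 + 2x + 12 are polynomials, hence analytic at x = 0.
p(0) = -6,  q(0) = 12.
Indicial equation: r(r-1) + p(0) r + q(0) = 0, i.e. r^2 + (p(0) - 1) r + q(0) = 0, i.e. r^2 - 7 r + 12 = 0.
Discriminant: (-7)^2 - 4(12) = 1, so r = (7 ± 1)/2.
Solving: r_1 = 4, r_2 = 3.

indicial: r^2 - 7 r + 12 = 0; roots r_1 = 4, r_2 = 3


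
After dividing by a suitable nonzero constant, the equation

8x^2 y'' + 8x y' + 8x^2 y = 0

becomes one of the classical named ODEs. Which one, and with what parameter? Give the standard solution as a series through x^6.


All three coefficients share the factor 8; dividing through by 8 gives  x^2 y'' + x y' + x^2 y = 0.
This matches the Bessel equation x^2 y'' + x y' + (x^2 - nu^2) y = 0 with nu^2 = 0, so nu = 0; the solution bounded at x = 0 is J_0(x).
Frobenius at x = 0: indicial roots ±nu; for r = nu the recurrence k(k + 2nu) c_k = -c_{k-2} gives the standard series J_nu(x) = sum_{k>=0} (-1)^k / (k! (k+nu)!) (x/2)^(2k+nu). Evaluate the first 4 terms:
  k = 0: (-1)^0 / (0! * 0! * 2^0) x^0 = 1/(1*1*1) x^0 = (1) x^0
  k = 1: (-1)^1 / (1! * 1! * 2^2) x^2 = -1/(1*1*4) x^2 = (-1/4) x^2
  k = 2: (-1)^2 / (2! * 2! * 2^4) x^4 = 1/(2*2*16) x^4 = (1/64) x^4
  k = 3: (-1)^3 / (3! * 3! * 2^6) x^6 = -1/(6*6*64) x^6 = (-1/2304) x^6
Hence J_0(x) = -x^6/2304 + x^4/64 - x^2/4 + 1 + ....

J_0(x); series = -x^6/2304 + x^4/64 - x^2/4 + 1


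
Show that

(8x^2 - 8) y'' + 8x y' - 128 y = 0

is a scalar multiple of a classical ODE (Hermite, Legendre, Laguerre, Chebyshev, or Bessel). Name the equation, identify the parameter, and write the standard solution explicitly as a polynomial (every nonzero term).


All three coefficients share the factor -8; dividing through by -8 gives  (1 - x^2) y'' - x y' + 16 y = 0.
This matches the Chebyshev equation (1 - x^2) y'' - x y' + n^2 y = 0 (note the -x y' term, not -2x y') with n^2 = 16, so n = 4; the polynomial solution is T_4(x).
With y = sum_k a_k x^k, matching x^k gives (k+2)(k+1) a_{k+2} = (k^2 - n^2) a_k = (k - 4)(k + 4) a_k. The right side vanishes at k = 4, so the series with the parity of 4 terminates at degree 4.
Standard normalization: leading coefficient of T_n is 2^(n-1), so a_4 = 2^3 = 8. Work downward with a_k = (k+1)(k+2) a_{k+2} / ((k - 4)(k + 4)):
  a_2 = (3)(4)(8) / ((2 - 4)(2 + 4)) = 96/(-12) = -8
  a_0 = (1)(2)(-8) / ((0 - 4)(0 + 4)) = -16/(-16) = 1
Hence T_4(x) = 8 x^4 - 8 x^2 + 1.

T_4(x); series = 8 x^4 - 8 x^2 + 1


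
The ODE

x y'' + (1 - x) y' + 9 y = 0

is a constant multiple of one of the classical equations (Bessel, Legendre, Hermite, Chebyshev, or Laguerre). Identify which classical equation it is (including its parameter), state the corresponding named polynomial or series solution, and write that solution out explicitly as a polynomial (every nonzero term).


The equation is already in a standard form:  x y'' + (1 - x) y' + 9 y = 0.
This matches the Laguerre equation x y'' + (1 - x) y' + n y = 0 with n = 9; the polynomial solution is L_9(x).
With y = sum_k a_k x^k, matching x^k gives (k+1)k a_{k+1} + (k+1) a_{k+1} - k a_k + n a_k = 0, i.e. (k+1)^2 a_{k+1} = (k - n) a_k = (k - 9) a_k. The right side vanishes at k = 9, so the series terminates at degree 9.
Standard normalization L_n(0) = 1 gives a_0 = 1. Work upward with a_{k+1} = (k - 9) a_k / (k+1)^2:
  a_1 = (0 - 9)(1) / 1^2 = -9/1 = -9
  a_2 = (1 - 9)(-9) / 2^2 = 72/4 = 18
  a_3 = (2 - 9)(18) / 3^2 = -126/9 = -14
  a_4 = (3 - 9)(-14) / 4^2 = 84/16 = 21/4
  a_5 = (4 - 9)(21/4) / 5^2 = (-105/4)/25 = -21/20
  a_6 = (5 - 9)(-21/20) / 6^2 = (21/5)/36 = 7/60
  a_7 = (6 - 9)(7/60) / 7^2 = (-7/20)/49 = -1/140
  a_8 = (7 - 9)(-1/140) / 8^2 = (1/70)/64 = 1/4480
  a_9 = (8 - 9)(1/4480) / 9^2 = (-1/4480)/81 = -1/362880
Hence L_9(x) = -x^9/362880 + x^8/4480 - x^7/140 + 7 x^6/60 - 21 x^5/20 + 21 x^4/4 - 14 x^3 + 18 x^2 - 9 x + 1.

L_9(x); series = -x^9/362880 + x^8/4480 - x^7/140 + 7 x^6/60 - 21 x^5/20 + 21 x^4/4 - 14 x^3 + 18 x^2 - 9 x + 1


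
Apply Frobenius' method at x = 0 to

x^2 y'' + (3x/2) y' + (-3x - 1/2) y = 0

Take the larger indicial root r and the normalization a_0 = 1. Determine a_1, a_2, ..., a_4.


Write in Frobenius form y'' + (p(x)/x) y' + (q(x)/x^2) y = 0:
  p(x) = 3/2,  q(x) = -3x - 1/2.
Indicial equation: r(r-1) + (3/2) r + (-1/2) = 0 -> roots r_1 = 1/2, r_2 = -1.
Take r = r_1 = 1/2. Let y(x) = x^r sum_{n>=0} a_n x^n with a_0 = 1.
Substitute y = x^r sum a_n x^n and match x^{r+n}. The recurrence is
  D(n) a_n - 3 a_{n-1} = 0,  where D(n) = (r+n)(r+n-1) + (3/2)(r+n) + (-1/2).
  a_n = 3 / D(n) * a_{n-1}.
Since the indicial polynomial factors as (r - r_1)(r - r_2), D(n) = (r_1 + n - r_1)(r_1 + n - r_2) = n(n + 3/2).
Evaluating step by step (a_0 = 1):
  n = 1: D(1) = 1(1 + 3/2) = 5/2; numerator = 3(1) = 3; a_1 = (3)/(5/2) = 6/5
  n = 2: D(2) = 2(2 + 3/2) = 7; numerator = 3(6/5) = 18/5; a_2 = (18/5)/(7) = 18/35
  n = 3: D(3) = 3(3 + 3/2) = 27/2; numerator = 3(18/35) = 54/35; a_3 = (54/35)/(27/2) = 4/35
  n = 4: D(4) = 4(4 + 3/2) = 22; numerator = 3(4/35) = 12/35; a_4 = (12/35)/(22) = 6/385

r = 1/2; a_0 = 1; a_1 = 6/5; a_2 = 18/35; a_3 = 4/35; a_4 = 6/385


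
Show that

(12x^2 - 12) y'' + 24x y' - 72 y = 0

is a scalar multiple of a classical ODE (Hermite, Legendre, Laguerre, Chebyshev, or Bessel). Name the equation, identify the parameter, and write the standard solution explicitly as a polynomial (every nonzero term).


All three coefficients share the factor -12; dividing through by -12 gives  (1 - x^2) y'' - 2x y' + 6 y = 0.
This matches the Legendre equation (1 - x^2) y'' - 2x y' + n(n+1) y = 0 (note the -2x y' term) with n(n+1) = 6, so n = 2; the polynomial solution is P_2(x).
With y = sum_k a_k x^k, matching x^k gives (k+2)(k+1) a_{k+2} = [k(k+1) - n(n+1)] a_k = (k - 2)(k + 3) a_k. The right side vanishes at k = 2, so the series with the parity of 2 terminates at degree 2.
Standard normalization (P_n(1) = 1): leading coefficient (2n)!/(2^n (n!)^2) = 24/(4*4) = 3/2, so a_2 = 3/2. Work downward with a_k = (k+1)(k+2) a_{k+2} / ((k - 2)(k + 3)):
  a_0 = (1)(2)(3/2) / ((0 - 2)(0 + 3)) = 3/(-6) = -1/2
Hence P_2(x) = 3 x^2/2 - 1/2.

P_2(x); series = 3 x^2/2 - 1/2


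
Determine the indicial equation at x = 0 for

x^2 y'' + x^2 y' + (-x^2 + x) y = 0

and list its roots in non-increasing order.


Divide by x^2 to reach normal form y'' + P_1(x) y' + P_2(x) y = 0 with P_1(x) = 1 and P_2(x) = -1 + 1/x.
x = 0 is a singular point because the y-coefficient -1 + 1/x has a pole at x = 0.
It is a regular singular point because x P_1(x) = p(x) = x and x^2 P_2(x) = q(x) = -x^2 + x are polynomials, hence analytic at x = 0.
p(0) = 0,  q(0) = 0.
Indicial equation: r(r-1) + p(0) r + q(0) = 0, i.e. r^2 + (p(0) - 1) r + q(0) = 0, i.e. r^2 - 1 r = 0.
Discriminant: (-1)^2 - 4(0) = 1, so r = (1 ± 1)/2.
Solving: r_1 = 1, r_2 = 0.

indicial: r^2 - 1 r = 0; roots r_1 = 1, r_2 = 0


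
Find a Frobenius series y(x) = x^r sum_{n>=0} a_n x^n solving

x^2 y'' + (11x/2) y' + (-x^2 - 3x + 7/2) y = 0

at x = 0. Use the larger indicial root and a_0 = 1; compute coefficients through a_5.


Write in Frobenius form y'' + (p(x)/x) y' + (q(x)/x^2) y = 0:
  p(x) = 11/2,  q(x) = -x^2 - 3x + 7/2.
Indicial equation: r(r-1) + (11/2) r + (7/2) = 0 -> roots r_1 = -1, r_2 = -7/2.
Take r = r_1 = -1. Let y(x) = x^r sum_{n>=0} a_n x^n with a_0 = 1.
Substitute y = x^r sum a_n x^n and match x^{r+n}. The recurrence is
  D(n) a_n - 3 a_{n-1} - 1 a_{n-2} = 0,  where D(n) = (r+n)(r+n-1) + (11/2)(r+n) + (7/2).
  a_n = [3 a_{n-1} + 1 a_{n-2}] / D(n).
Since the indicial polynomial factors as (r - r_1)(r - r_2), D(n) = (r_1 + n - r_1)(r_1 + n - r_2) = n(n + 5/2).
Evaluating step by step (a_0 = 1):
  n = 1: D(1) = 1(1 + 5/2) = 7/2; numerator = 3(1) = 3; a_1 = (3)/(7/2) = 6/7
  n = 2: D(2) = 2(2 + 5/2) = 9; numerator = 3(6/7) + 1(1) = 25/7; a_2 = (25/7)/(9) = 25/63
  n = 3: D(3) = 3(3 + 5/2) = 33/2; numerator = 3(25/63) + 1(6/7) = 43/21; a_3 = (43/21)/(33/2) = 86/693
  n = 4: D(4) = 4(4 + 5/2) = 26; numerator = 3(86/693) + 1(25/63) = 533/693; a_4 = (533/693)/(26) = 41/1386
  n = 5: D(5) = 5(5 + 5/2) = 75/2; numerator = 3(41/1386) + 1(86/693) = 295/1386; a_5 = (295/1386)/(75/2) = 59/10395

r = -1; a_0 = 1; a_1 = 6/7; a_2 = 25/63; a_3 = 86/693; a_4 = 41/1386; a_5 = 59/10395


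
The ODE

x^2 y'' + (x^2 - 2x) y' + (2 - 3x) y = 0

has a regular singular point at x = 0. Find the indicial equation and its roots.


Divide by x^2 to reach normal form y'' + P_1(x) y' + P_2(x) y = 0 with P_1(x) = 1 - 2/x and P_2(x) = -3/x + 2/x^2.
x = 0 is a singular point because the y'-coefficient 1 - 2/x has a pole at x = 0 and the y-coefficient -3/x + 2/x^2 has a pole at x = 0.
It is a regular singular point because x P_1(x) = p(x) = x - 2 and x^2 P_2(x) = q(x) = 2 - 3x are polynomials, hence analytic at x = 0.
p(0) = -2,  q(0) = 2.
Indicial equation: r(r-1) + p(0) r + q(0) = 0, i.e. r^2 + (p(0) - 1) r + q(0) = 0, i.e. r^2 - 3 r + 2 = 0.
Discriminant: (-3)^2 - 4(2) = 1, so r = (3 ± 1)/2.
Solving: r_1 = 2, r_2 = 1.

indicial: r^2 - 3 r + 2 = 0; roots r_1 = 2, r_2 = 1


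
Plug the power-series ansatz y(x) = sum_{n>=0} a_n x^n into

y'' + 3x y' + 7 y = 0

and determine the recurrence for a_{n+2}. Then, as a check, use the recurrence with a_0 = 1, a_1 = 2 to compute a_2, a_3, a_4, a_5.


Substitute y = sum_n a_n x^n.
y''(x) has coefficient (n+2)(n+1) a_{n+2} at x^n;
3 x y'(x) has coefficient 3 n a_n at x^n (shift);
7 y(x) has coefficient 7 a_n at x^n.
Matching x^n: (n+2)(n+1) a_{n+2} + (3n + 7) a_n = 0.
Thus a_{n+2} = (-3n - 7) / ((n+1)(n+2)) * a_n.

Check with a_0 = 1, a_1 = 2 (apply the recurrence for n = 0, 1, 2, 3): a_0 = 1, a_1 = 2, a_2 = -7/2, a_3 = -10/3, a_4 = 91/24, a_5 = 8/3.

a_(n+2) = (-3n - 7) / ((n+1)(n+2)) * a_n; check: a_0 = 1, a_1 = 2, a_2 = -7/2, a_3 = -10/3, a_4 = 91/24, a_5 = 8/3


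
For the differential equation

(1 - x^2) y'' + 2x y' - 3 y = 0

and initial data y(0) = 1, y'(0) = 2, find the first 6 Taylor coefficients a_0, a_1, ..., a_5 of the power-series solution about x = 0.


Ansatz: y(x) = sum_{n>=0} a_n x^n, so y'(x) = sum_{n>=1} n a_n x^(n-1) and y''(x) = sum_{n>=2} n(n-1) a_n x^(n-2).
Substitute into P(x) y'' + Q(x) y' + R(x) y = 0 with P(x) = 1 - x^2, Q(x) = 2x, R(x) = -3, and match powers of x.
Initial conditions: a_0 = 1, a_1 = 2.
Setting the coefficient of each power of x to zero and solving order by order (substituting the coefficients already found):
  x^0: 2 a_2 - 3 a_0 = 0  ->  2 a_2 = 3 a_0 = 3  ->  a_2 = 3/2
  x^1: 6 a_3 - a_1 = 0  ->  6 a_3 = a_1 = 2  ->  a_3 = 1/3
  x^2: 12 a_4 - a_2 = 0  ->  12 a_4 = a_2 = 3/2  ->  a_4 = 1/8
  x^3: 20 a_5 - 3 a_3 = 0  ->  20 a_5 = 3 a_3 = 1  ->  a_5 = 1/20
Truncated series: y(x) = 1 + 2 x + (3/2) x^2 + (1/3) x^3 + (1/8) x^4 + (1/20) x^5 + O(x^6).

a_0 = 1; a_1 = 2; a_2 = 3/2; a_3 = 1/3; a_4 = 1/8; a_5 = 1/20


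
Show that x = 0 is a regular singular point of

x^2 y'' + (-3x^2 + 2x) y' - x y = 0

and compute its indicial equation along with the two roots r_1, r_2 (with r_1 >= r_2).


Divide by x^2 to reach normal form y'' + P_1(x) y' + P_2(x) y = 0 with P_1(x) = -3 + 2/x and P_2(x) = -1/x.
x = 0 is a singular point because the y'-coefficient -3 + 2/x has a pole at x = 0 and the y-coefficient -1/x has a pole at x = 0.
It is a regular singular point because x P_1(x) = p(x) = 2 - 3x and x^2 P_2(x) = q(x) = -x are polynomials, hence analytic at x = 0.
p(0) = 2,  q(0) = 0.
Indicial equation: r(r-1) + p(0) r + q(0) = 0, i.e. r^2 + (p(0) - 1) r + q(0) = 0, i.e. r^2 + 1 r = 0.
Discriminant: (1)^2 - 4(0) = 1, so r = (-1 ± 1)/2.
Solving: r_1 = 0, r_2 = -1.

indicial: r^2 + 1 r = 0; roots r_1 = 0, r_2 = -1


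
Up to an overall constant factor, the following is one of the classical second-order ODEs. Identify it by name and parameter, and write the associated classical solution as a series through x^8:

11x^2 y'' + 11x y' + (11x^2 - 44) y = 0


All three coefficients share the factor 11; dividing through by 11 gives  x^2 y'' + x y' + (x^2 - 4) y = 0.
This matches the Bessel equation x^2 y'' + x y' + (x^2 - nu^2) y = 0 with nu^2 = 4, so nu = 2; the solution bounded at x = 0 is J_2(x).
Frobenius at x = 0: indicial roots ±nu; for r = nu the recurrence k(k + 2nu) c_k = -c_{k-2} gives the standard series J_nu(x) = sum_{k>=0} (-1)^k / (k! (k+nu)!) (x/2)^(2k+nu). Evaluate the first 4 terms:
  k = 0: (-1)^0 / (0! * 2! * 2^2) x^2 = 1/(1*2*4) x^2 = (1/8) x^2
  k = 1: (-1)^1 / (1! * 3! * 2^4) x^4 = -1/(1*6*16) x^4 = (-1/96) x^4
  k = 2: (-1)^2 / (2! * 4! * 2^6) x^6 = 1/(2*24*64) x^6 = (1/3072) x^6
  k = 3: (-1)^3 / (3! * 5! * 2^8) x^8 = -1/(6*120*256) x^8 = (-1/184320) x^8
Hence J_2(x) = -x^8/184320 + x^6/3072 - x^4/96 + x^2/8 + ....

J_2(x); series = -x^8/184320 + x^6/3072 - x^4/96 + x^2/8


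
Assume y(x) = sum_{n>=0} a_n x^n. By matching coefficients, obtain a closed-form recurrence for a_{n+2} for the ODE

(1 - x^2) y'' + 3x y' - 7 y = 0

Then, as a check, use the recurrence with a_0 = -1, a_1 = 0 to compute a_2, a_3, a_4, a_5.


Substitute y = sum_n a_n x^n.
(1 - 1 x^2) y'' contributes (n+2)(n+1) a_{n+2} - n(n-1) a_n at x^n.
3 x y'(x) contributes 3 n a_n at x^n.
-7 y(x) contributes -7 a_n at x^n.
Matching x^n: (n+2)(n+1) a_{n+2} + (-n(n-1) + 3 n - 7) a_n = 0.
Thus a_{n+2} = (n(n-1) - 3 n + 7) / ((n+1)(n+2)) * a_n.

Check with a_0 = -1, a_1 = 0 (apply the recurrence for n = 0, 1, 2, 3): a_0 = -1, a_1 = 0, a_2 = -7/2, a_3 = 0, a_4 = -7/8, a_5 = 0.

a_(n+2) = (n(n-1) - 3 n + 7) / ((n+1)(n+2)) * a_n; check: a_0 = -1, a_1 = 0, a_2 = -7/2, a_3 = 0, a_4 = -7/8, a_5 = 0


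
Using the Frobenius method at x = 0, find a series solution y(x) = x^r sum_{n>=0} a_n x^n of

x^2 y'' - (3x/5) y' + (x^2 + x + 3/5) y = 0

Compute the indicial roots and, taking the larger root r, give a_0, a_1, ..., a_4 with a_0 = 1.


Write in Frobenius form y'' + (p(x)/x) y' + (q(x)/x^2) y = 0:
  p(x) = -3/5,  q(x) = x^2 + x + 3/5.
Indicial equation: r(r-1) + (-3/5) r + (3/5) = 0 -> roots r_1 = 1, r_2 = 3/5.
Take r = r_1 = 1. Let y(x) = x^r sum_{n>=0} a_n x^n with a_0 = 1.
Substitute y = x^r sum a_n x^n and match x^{r+n}. The recurrence is
  D(n) a_n + 1 a_{n-1} + 1 a_{n-2} = 0,  where D(n) = (r+n)(r+n-1) + (-3/5)(r+n) + (3/5).
  a_n = [-1 a_{n-1} - 1 a_{n-2}] / D(n).
Since the indicial polynomial factors as (r - r_1)(r - r_2), D(n) = (r_1 + n - r_1)(r_1 + n - r_2) = n(n + 2/5).
Evaluating step by step (a_0 = 1):
  n = 1: D(1) = 1(1 + 2/5) = 7/5; numerator = -1(1) = -1; a_1 = (-1)/(7/5) = -5/7
  n = 2: D(2) = 2(2 + 2/5) = 24/5; numerator = -1(-5/7) - 1(1) = -2/7; a_2 = (-2/7)/(24/5) = -5/84
  n = 3: D(3) = 3(3 + 2/5) = 51/5; numerator = -1(-5/84) - 1(-5/7) = 65/84; a_3 = (65/84)/(51/5) = 325/4284
  n = 4: D(4) = 4(4 + 2/5) = 88/5; numerator = -1(325/4284) - 1(-5/84) = -5/306; a_4 = (-5/306)/(88/5) = -25/26928

r = 1; a_0 = 1; a_1 = -5/7; a_2 = -5/84; a_3 = 325/4284; a_4 = -25/26928


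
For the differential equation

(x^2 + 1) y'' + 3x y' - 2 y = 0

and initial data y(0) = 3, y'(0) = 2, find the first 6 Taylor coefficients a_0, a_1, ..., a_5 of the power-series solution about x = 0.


Ansatz: y(x) = sum_{n>=0} a_n x^n, so y'(x) = sum_{n>=1} n a_n x^(n-1) and y''(x) = sum_{n>=2} n(n-1) a_n x^(n-2).
Substitute into P(x) y'' + Q(x) y' + R(x) y = 0 with P(x) = x^2 + 1, Q(x) = 3x, R(x) = -2, and match powers of x.
Initial conditions: a_0 = 3, a_1 = 2.
Setting the coefficient of each power of x to zero and solving order by order (substituting the coefficients already found):
  x^0: 2 a_2 - 2 a_0 = 0  ->  2 a_2 = 2 a_0 = 6  ->  a_2 = 3
  x^1: 6 a_3 + a_1 = 0  ->  6 a_3 = -a_1 = -2  ->  a_3 = -1/3
  x^2: 12 a_4 + 6 a_2 = 0  ->  12 a_4 = -6 a_2 = -18  ->  a_4 = -3/2
  x^3: 20 a_5 + 13 a_3 = 0  ->  20 a_5 = -13 a_3 = 13/3  ->  a_5 = 13/60
Truncated series: y(x) = 3 + 2 x + 3 x^2 - (1/3) x^3 - (3/2) x^4 + (13/60) x^5 + O(x^6).

a_0 = 3; a_1 = 2; a_2 = 3; a_3 = -1/3; a_4 = -3/2; a_5 = 13/60


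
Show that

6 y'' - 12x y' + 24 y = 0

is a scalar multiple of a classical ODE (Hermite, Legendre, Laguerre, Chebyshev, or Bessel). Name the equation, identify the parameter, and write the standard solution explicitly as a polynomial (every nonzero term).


All three coefficients share the factor 6; dividing through by 6 gives  y'' - 2x y' + 4 y = 0.
This matches the Hermite equation y'' - 2x y' + 2n y = 0 with 2n = 4, so n = 2; the polynomial solution is H_2(x).
With y = sum_k a_k x^k, matching x^k gives (k+2)(k+1) a_{k+2} = 2(k - n) a_k = 2(k - 2) a_k. The right side vanishes at k = 2, so the series with the parity of 2 terminates at degree 2.
Standard normalization: leading coefficient of H_n is 2^n, so a_2 = 2^2 = 4. Work downward with a_k = (k+1)(k+2) a_{k+2} / (2(k - n)):
  a_0 = (1)(2)(4) / (2(0 - 2)) = 8/(-4) = -2
Hence H_2(x) = 4 x^2 - 2.

H_2(x); series = 4 x^2 - 2


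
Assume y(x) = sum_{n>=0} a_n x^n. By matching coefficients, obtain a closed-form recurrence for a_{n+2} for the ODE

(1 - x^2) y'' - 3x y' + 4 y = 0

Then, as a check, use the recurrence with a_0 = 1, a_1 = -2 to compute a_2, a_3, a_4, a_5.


Substitute y = sum_n a_n x^n.
(1 - 1 x^2) y'' contributes (n+2)(n+1) a_{n+2} - n(n-1) a_n at x^n.
-3 x y'(x) contributes -3 n a_n at x^n.
4 y(x) contributes 4 a_n at x^n.
Matching x^n: (n+2)(n+1) a_{n+2} + (-n(n-1) - 3 n + 4) a_n = 0.
Thus a_{n+2} = (n(n-1) + 3 n - 4) / ((n+1)(n+2)) * a_n.

Check with a_0 = 1, a_1 = -2 (apply the recurrence for n = 0, 1, 2, 3): a_0 = 1, a_1 = -2, a_2 = -2, a_3 = 1/3, a_4 = -2/3, a_5 = 11/60.

a_(n+2) = (n(n-1) + 3 n - 4) / ((n+1)(n+2)) * a_n; check: a_0 = 1, a_1 = -2, a_2 = -2, a_3 = 1/3, a_4 = -2/3, a_5 = 11/60


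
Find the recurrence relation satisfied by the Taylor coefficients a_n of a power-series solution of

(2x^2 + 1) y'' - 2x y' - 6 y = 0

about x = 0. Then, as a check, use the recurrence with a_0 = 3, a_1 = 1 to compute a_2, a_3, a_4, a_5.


Substitute y = sum_n a_n x^n.
(1 + 2 x^2) y'' contributes (n+2)(n+1) a_{n+2} + 2 n(n-1) a_n at x^n.
-2 x y'(x) contributes -2 n a_n at x^n.
-6 y(x) contributes -6 a_n at x^n.
Matching x^n: (n+2)(n+1) a_{n+2} + (2 n(n-1) - 2 n - 6) a_n = 0.
Thus a_{n+2} = (-2 n(n-1) + 2 n + 6) / ((n+1)(n+2)) * a_n.

Check with a_0 = 3, a_1 = 1 (apply the recurrence for n = 0, 1, 2, 3): a_0 = 3, a_1 = 1, a_2 = 9, a_3 = 4/3, a_4 = 9/2, a_5 = 0.

a_(n+2) = (-2 n(n-1) + 2 n + 6) / ((n+1)(n+2)) * a_n; check: a_0 = 3, a_1 = 1, a_2 = 9, a_3 = 4/3, a_4 = 9/2, a_5 = 0


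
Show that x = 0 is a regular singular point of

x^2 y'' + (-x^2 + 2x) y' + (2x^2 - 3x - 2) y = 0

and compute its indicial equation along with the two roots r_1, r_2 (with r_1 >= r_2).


Divide by x^2 to reach normal form y'' + P_1(x) y' + P_2(x) y = 0 with P_1(x) = -1 + 2/x and P_2(x) = 2 - 3/x - 2/x^2.
x = 0 is a singular point because the y'-coefficient -1 + 2/x has a pole at x = 0 and the y-coefficient 2 - 3/x - 2/x^2 has a pole at x = 0.
It is a regular singular point because x P_1(x) = p(x) = 2 - x and x^2 P_2(x) = q(x) = 2x^2 - 3x - 2 are polynomials, hence analytic at x = 0.
p(0) = 2,  q(0) = -2.
Indicial equation: r(r-1) + p(0) r + q(0) = 0, i.e. r^2 + (p(0) - 1) r + q(0) = 0, i.e. r^2 + 1 r - 2 = 0.
Discriminant: (1)^2 - 4(-2) = 9, so r = (-1 ± 3)/2.
Solving: r_1 = 1, r_2 = -2.

indicial: r^2 + 1 r - 2 = 0; roots r_1 = 1, r_2 = -2


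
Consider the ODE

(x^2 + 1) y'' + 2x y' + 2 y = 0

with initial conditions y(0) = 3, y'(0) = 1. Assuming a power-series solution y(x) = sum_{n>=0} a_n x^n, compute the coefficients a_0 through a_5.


Ansatz: y(x) = sum_{n>=0} a_n x^n, so y'(x) = sum_{n>=1} n a_n x^(n-1) and y''(x) = sum_{n>=2} n(n-1) a_n x^(n-2).
Substitute into P(x) y'' + Q(x) y' + R(x) y = 0 with P(x) = x^2 + 1, Q(x) = 2x, R(x) = 2, and match powers of x.
Initial conditions: a_0 = 3, a_1 = 1.
Setting the coefficient of each power of x to zero and solving order by order (substituting the coefficients already found):
  x^0: 2 a_2 + 2 a_0 = 0  ->  2 a_2 = -2 a_0 = -6  ->  a_2 = -3
  x^1: 6 a_3 + 4 a_1 = 0  ->  6 a_3 = -4 a_1 = -4  ->  a_3 = -2/3
  x^2: 12 a_4 + 8 a_2 = 0  ->  12 a_4 = -8 a_2 = 24  ->  a_4 = 2
  x^3: 20 a_5 + 14 a_3 = 0  ->  20 a_5 = -14 a_3 = 28/3  ->  a_5 = 7/15
Truncated series: y(x) = 3 + x - 3 x^2 - (2/3) x^3 + 2 x^4 + (7/15) x^5 + O(x^6).

a_0 = 3; a_1 = 1; a_2 = -3; a_3 = -2/3; a_4 = 2; a_5 = 7/15


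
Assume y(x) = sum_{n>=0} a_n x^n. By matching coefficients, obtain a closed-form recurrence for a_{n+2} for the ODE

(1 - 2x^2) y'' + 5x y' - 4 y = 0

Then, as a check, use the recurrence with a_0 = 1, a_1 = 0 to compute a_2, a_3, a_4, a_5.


Substitute y = sum_n a_n x^n.
(1 - 2 x^2) y'' contributes (n+2)(n+1) a_{n+2} - 2 n(n-1) a_n at x^n.
5 x y'(x) contributes 5 n a_n at x^n.
-4 y(x) contributes -4 a_n at x^n.
Matching x^n: (n+2)(n+1) a_{n+2} + (-2 n(n-1) + 5 n - 4) a_n = 0.
Thus a_{n+2} = (2 n(n-1) - 5 n + 4) / ((n+1)(n+2)) * a_n.

Check with a_0 = 1, a_1 = 0 (apply the recurrence for n = 0, 1, 2, 3): a_0 = 1, a_1 = 0, a_2 = 2, a_3 = 0, a_4 = -1/3, a_5 = 0.

a_(n+2) = (2 n(n-1) - 5 n + 4) / ((n+1)(n+2)) * a_n; check: a_0 = 1, a_1 = 0, a_2 = 2, a_3 = 0, a_4 = -1/3, a_5 = 0


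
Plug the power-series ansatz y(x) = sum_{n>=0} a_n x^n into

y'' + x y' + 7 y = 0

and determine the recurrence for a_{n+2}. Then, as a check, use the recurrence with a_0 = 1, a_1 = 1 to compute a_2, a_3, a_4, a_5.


Substitute y = sum_n a_n x^n.
y''(x) has coefficient (n+2)(n+1) a_{n+2} at x^n;
x y'(x) has coefficient n a_n at x^n (shift);
7 y(x) has coefficient 7 a_n at x^n.
Matching x^n: (n+2)(n+1) a_{n+2} + (n + 7) a_n = 0.
Thus a_{n+2} = (-n - 7) / ((n+1)(n+2)) * a_n.

Check with a_0 = 1, a_1 = 1 (apply the recurrence for n = 0, 1, 2, 3): a_0 = 1, a_1 = 1, a_2 = -7/2, a_3 = -4/3, a_4 = 21/8, a_5 = 2/3.

a_(n+2) = (-n - 7) / ((n+1)(n+2)) * a_n; check: a_0 = 1, a_1 = 1, a_2 = -7/2, a_3 = -4/3, a_4 = 21/8, a_5 = 2/3


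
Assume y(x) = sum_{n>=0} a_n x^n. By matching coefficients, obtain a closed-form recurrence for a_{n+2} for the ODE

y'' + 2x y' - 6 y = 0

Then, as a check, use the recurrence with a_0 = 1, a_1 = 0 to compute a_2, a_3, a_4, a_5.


Substitute y = sum_n a_n x^n.
y''(x) has coefficient (n+2)(n+1) a_{n+2} at x^n;
2 x y'(x) has coefficient 2 n a_n at x^n (shift);
-6 y(x) has coefficient -6 a_n at x^n.
Matching x^n: (n+2)(n+1) a_{n+2} + (2n - 6) a_n = 0.
Thus a_{n+2} = (-2n + 6) / ((n+1)(n+2)) * a_n.

Check with a_0 = 1, a_1 = 0 (apply the recurrence for n = 0, 1, 2, 3): a_0 = 1, a_1 = 0, a_2 = 3, a_3 = 0, a_4 = 1/2, a_5 = 0.

a_(n+2) = (-2n + 6) / ((n+1)(n+2)) * a_n; check: a_0 = 1, a_1 = 0, a_2 = 3, a_3 = 0, a_4 = 1/2, a_5 = 0


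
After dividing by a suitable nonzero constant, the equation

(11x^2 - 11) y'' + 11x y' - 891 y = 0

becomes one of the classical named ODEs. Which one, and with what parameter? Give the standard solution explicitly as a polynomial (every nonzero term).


All three coefficients share the factor -11; dividing through by -11 gives  (1 - x^2) y'' - x y' + 81 y = 0.
This matches the Chebyshev equation (1 - x^2) y'' - x y' + n^2 y = 0 (note the -x y' term, not -2x y') with n^2 = 81, so n = 9; the polynomial solution is T_9(x).
With y = sum_k a_k x^k, matching x^k gives (k+2)(k+1) a_{k+2} = (k^2 - n^2) a_k = (k - 9)(k + 9) a_k. The right side vanishes at k = 9, so the series with the parity of 9 terminates at degree 9.
Standard normalization: leading coefficient of T_n is 2^(n-1), so a_9 = 2^8 = 256. Work downward with a_k = (k+1)(k+2) a_{k+2} / ((k - 9)(k + 9)):
  a_7 = (8)(9)(256) / ((7 - 9)(7 + 9)) = 18432/(-32) = -576
  a_5 = (6)(7)(-576) / ((5 - 9)(5 + 9)) = -24192/(-56) = 432
  a_3 = (4)(5)(432) / ((3 - 9)(3 + 9)) = 8640/(-72) = -120
  a_1 = (2)(3)(-120) / ((1 - 9)(1 + 9)) = -720/(-80) = 9
Hence T_9(x) = 256 x^9 - 576 x^7 + 432 x^5 - 120 x^3 + 9 x.

T_9(x); series = 256 x^9 - 576 x^7 + 432 x^5 - 120 x^3 + 9 x


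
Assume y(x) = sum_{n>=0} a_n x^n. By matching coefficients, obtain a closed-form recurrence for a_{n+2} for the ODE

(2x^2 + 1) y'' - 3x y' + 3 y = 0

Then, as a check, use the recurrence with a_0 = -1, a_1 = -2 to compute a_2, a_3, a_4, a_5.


Substitute y = sum_n a_n x^n.
(1 + 2 x^2) y'' contributes (n+2)(n+1) a_{n+2} + 2 n(n-1) a_n at x^n.
-3 x y'(x) contributes -3 n a_n at x^n.
3 y(x) contributes 3 a_n at x^n.
Matching x^n: (n+2)(n+1) a_{n+2} + (2 n(n-1) - 3 n + 3) a_n = 0.
Thus a_{n+2} = (-2 n(n-1) + 3 n - 3) / ((n+1)(n+2)) * a_n.

Check with a_0 = -1, a_1 = -2 (apply the recurrence for n = 0, 1, 2, 3): a_0 = -1, a_1 = -2, a_2 = 3/2, a_3 = 0, a_4 = -1/8, a_5 = 0.

a_(n+2) = (-2 n(n-1) + 3 n - 3) / ((n+1)(n+2)) * a_n; check: a_0 = -1, a_1 = -2, a_2 = 3/2, a_3 = 0, a_4 = -1/8, a_5 = 0


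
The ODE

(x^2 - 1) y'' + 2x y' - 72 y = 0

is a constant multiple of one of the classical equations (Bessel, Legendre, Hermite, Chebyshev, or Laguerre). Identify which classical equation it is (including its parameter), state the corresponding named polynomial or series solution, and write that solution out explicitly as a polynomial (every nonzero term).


All three coefficients share the factor -1; dividing through by -1 gives  (1 - x^2) y'' - 2x y' + 72 y = 0.
This matches the Legendre equation (1 - x^2) y'' - 2x y' + n(n+1) y = 0 (note the -2x y' term) with n(n+1) = 72, so n = 8; the polynomial solution is P_8(x).
With y = sum_k a_k x^k, matching x^k gives (k+2)(k+1) a_{k+2} = [k(k+1) - n(n+1)] a_k = (k - 8)(k + 9) a_k. The right side vanishes at k = 8, so the series with the parity of 8 terminates at degree 8.
Standard normalization (P_n(1) = 1): leading coefficient (2n)!/(2^n (n!)^2) = 20922789888000/(256*1625702400) = 6435/128, so a_8 = 6435/128. Work downward with a_k = (k+1)(k+2) a_{k+2} / ((k - 8)(k + 9)):
  a_6 = (7)(8)(6435/128) / ((6 - 8)(6 + 9)) = (45045/16)/(-30) = -3003/32
  a_4 = (5)(6)(-3003/32) / ((4 - 8)(4 + 9)) = (-45045/16)/(-52) = 3465/64
  a_2 = (3)(4)(3465/64) / ((2 - 8)(2 + 9)) = (10395/16)/(-66) = -315/32
  a_0 = (1)(2)(-315/32) / ((0 - 8)(0 + 9)) = (-315/16)/(-72) = 35/128
Hence P_8(x) = 6435 x^8/128 - 3003 x^6/32 + 3465 x^4/64 - 315 x^2/32 + 35/128.

P_8(x); series = 6435 x^8/128 - 3003 x^6/32 + 3465 x^4/64 - 315 x^2/32 + 35/128


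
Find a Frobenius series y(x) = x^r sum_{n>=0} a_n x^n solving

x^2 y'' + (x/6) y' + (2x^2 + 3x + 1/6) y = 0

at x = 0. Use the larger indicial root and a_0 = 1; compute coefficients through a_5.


Write in Frobenius form y'' + (p(x)/x) y' + (q(x)/x^2) y = 0:
  p(x) = 1/6,  q(x) = 2x^2 + 3x + 1/6.
Indicial equation: r(r-1) + (1/6) r + (1/6) = 0 -> roots r_1 = 1/2, r_2 = 1/3.
Take r = r_1 = 1/2. Let y(x) = x^r sum_{n>=0} a_n x^n with a_0 = 1.
Substitute y = x^r sum a_n x^n and match x^{r+n}. The recurrence is
  D(n) a_n + 3 a_{n-1} + 2 a_{n-2} = 0,  where D(n) = (r+n)(r+n-1) + (1/6)(r+n) + (1/6).
  a_n = [-3 a_{n-1} - 2 a_{n-2}] / D(n).
Since the indicial polynomial factors as (r - r_1)(r - r_2), D(n) = (r_1 + n - r_1)(r_1 + n - r_2) = n(n + 1/6).
Evaluating step by step (a_0 = 1):
  n = 1: D(1) = 1(1 + 1/6) = 7/6; numerator = -3(1) = -3; a_1 = (-3)/(7/6) = -18/7
  n = 2: D(2) = 2(2 + 1/6) = 13/3; numerator = -3(-18/7) - 2(1) = 40/7; a_2 = (40/7)/(13/3) = 120/91
  n = 3: D(3) = 3(3 + 1/6) = 19/2; numerator = -3(120/91) - 2(-18/7) = 108/91; a_3 = (108/91)/(19/2) = 216/1729
  n = 4: D(4) = 4(4 + 1/6) = 50/3; numerator = -3(216/1729) - 2(120/91) = -744/247; a_4 = (-744/247)/(50/3) = -1116/6175
  n = 5: D(5) = 5(5 + 1/6) = 155/6; numerator = -3(-1116/6175) - 2(216/1729) = 972/3325; a_5 = (972/3325)/(155/6) = 5832/515375

r = 1/2; a_0 = 1; a_1 = -18/7; a_2 = 120/91; a_3 = 216/1729; a_4 = -1116/6175; a_5 = 5832/515375


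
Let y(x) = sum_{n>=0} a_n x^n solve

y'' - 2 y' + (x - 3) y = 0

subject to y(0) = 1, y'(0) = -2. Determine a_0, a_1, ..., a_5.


Ansatz: y(x) = sum_{n>=0} a_n x^n, so y'(x) = sum_{n>=1} n a_n x^(n-1) and y''(x) = sum_{n>=2} n(n-1) a_n x^(n-2).
Substitute into P(x) y'' + Q(x) y' + R(x) y = 0 with P(x) = 1, Q(x) = -2, R(x) = x - 3, and match powers of x.
Initial conditions: a_0 = 1, a_1 = -2.
Setting the coefficient of each power of x to zero and solving order by order (substituting the coefficients already found):
  x^0: 2 a_2 - 2 a_1 - 3 a_0 = 0  ->  2 a_2 = 2 a_1 + 3 a_0 = -1  ->  a_2 = -1/2
  x^1: 6 a_3 - 4 a_2 - 3 a_1 + a_0 = 0  ->  6 a_3 = 4 a_2 + 3 a_1 - a_0 = -9  ->  a_3 = -3/2
  x^2: 12 a_4 - 6 a_3 - 3 a_2 + a_1 = 0  ->  12 a_4 = 6 a_3 + 3 a_2 - a_1 = -17/2  ->  a_4 = -17/24
  x^3: 20 a_5 - 8 a_4 - 3 a_3 + a_2 = 0  ->  20 a_5 = 8 a_4 + 3 a_3 - a_2 = -29/3  ->  a_5 = -29/60
Truncated series: y(x) = 1 - 2 x - (1/2) x^2 - (3/2) x^3 - (17/24) x^4 - (29/60) x^5 + O(x^6).

a_0 = 1; a_1 = -2; a_2 = -1/2; a_3 = -3/2; a_4 = -17/24; a_5 = -29/60


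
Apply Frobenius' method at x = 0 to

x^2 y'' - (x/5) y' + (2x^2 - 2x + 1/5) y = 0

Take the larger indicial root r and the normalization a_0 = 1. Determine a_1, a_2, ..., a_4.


Write in Frobenius form y'' + (p(x)/x) y' + (q(x)/x^2) y = 0:
  p(x) = -1/5,  q(x) = 2x^2 - 2x + 1/5.
Indicial equation: r(r-1) + (-1/5) r + (1/5) = 0 -> roots r_1 = 1, r_2 = 1/5.
Take r = r_1 = 1. Let y(x) = x^r sum_{n>=0} a_n x^n with a_0 = 1.
Substitute y = x^r sum a_n x^n and match x^{r+n}. The recurrence is
  D(n) a_n - 2 a_{n-1} + 2 a_{n-2} = 0,  where D(n) = (r+n)(r+n-1) + (-1/5)(r+n) + (1/5).
  a_n = [2 a_{n-1} - 2 a_{n-2}] / D(n).
Since the indicial polynomial factors as (r - r_1)(r - r_2), D(n) = (r_1 + n - r_1)(r_1 + n - r_2) = n(n + 4/5).
Evaluating step by step (a_0 = 1):
  n = 1: D(1) = 1(1 + 4/5) = 9/5; numerator = 2(1) = 2; a_1 = (2)/(9/5) = 10/9
  n = 2: D(2) = 2(2 + 4/5) = 28/5; numerator = 2(10/9) - 2(1) = 2/9; a_2 = (2/9)/(28/5) = 5/126
  n = 3: D(3) = 3(3 + 4/5) = 57/5; numerator = 2(5/126) - 2(10/9) = -15/7; a_3 = (-15/7)/(57/5) = -25/133
  n = 4: D(4) = 4(4 + 4/5) = 96/5; numerator = 2(-25/133) - 2(5/126) = -545/1197; a_4 = (-545/1197)/(96/5) = -2725/114912

r = 1; a_0 = 1; a_1 = 10/9; a_2 = 5/126; a_3 = -25/133; a_4 = -2725/114912


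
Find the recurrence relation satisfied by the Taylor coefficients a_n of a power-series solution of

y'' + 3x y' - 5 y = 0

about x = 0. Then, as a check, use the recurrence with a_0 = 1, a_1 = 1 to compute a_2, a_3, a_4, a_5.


Substitute y = sum_n a_n x^n.
y''(x) has coefficient (n+2)(n+1) a_{n+2} at x^n;
3 x y'(x) has coefficient 3 n a_n at x^n (shift);
-5 y(x) has coefficient -5 a_n at x^n.
Matching x^n: (n+2)(n+1) a_{n+2} + (3n - 5) a_n = 0.
Thus a_{n+2} = (-3n + 5) / ((n+1)(n+2)) * a_n.

Check with a_0 = 1, a_1 = 1 (apply the recurrence for n = 0, 1, 2, 3): a_0 = 1, a_1 = 1, a_2 = 5/2, a_3 = 1/3, a_4 = -5/24, a_5 = -1/15.

a_(n+2) = (-3n + 5) / ((n+1)(n+2)) * a_n; check: a_0 = 1, a_1 = 1, a_2 = 5/2, a_3 = 1/3, a_4 = -5/24, a_5 = -1/15


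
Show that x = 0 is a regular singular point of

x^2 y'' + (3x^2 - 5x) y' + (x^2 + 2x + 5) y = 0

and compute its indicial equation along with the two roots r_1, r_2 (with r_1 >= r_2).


Divide by x^2 to reach normal form y'' + P_1(x) y' + P_2(x) y = 0 with P_1(x) = 3 - 5/x and P_2(x) = 1 + 2/x + 5/x^2.
x = 0 is a singular point because the y'-coefficient 3 - 5/x has a pole at x = 0 and the y-coefficient 1 + 2/x + 5/x^2 has a pole at x = 0.
It is a regular singular point because x P_1(x) = p(x) = 3x - 5 and x^2 P_2(x) = q(x) = x^2 + 2x + 5 are polynomials, hence analytic at x = 0.
p(0) = -5,  q(0) = 5.
Indicial equation: r(r-1) + p(0) r + q(0) = 0, i.e. r^2 + (p(0) - 1) r + q(0) = 0, i.e. r^2 - 6 r + 5 = 0.
Discriminant: (-6)^2 - 4(5) = 16, so r = (6 ± 4)/2.
Solving: r_1 = 5, r_2 = 1.

indicial: r^2 - 6 r + 5 = 0; roots r_1 = 5, r_2 = 1


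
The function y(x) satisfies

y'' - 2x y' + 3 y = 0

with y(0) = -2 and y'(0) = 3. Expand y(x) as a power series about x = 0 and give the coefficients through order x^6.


Ansatz: y(x) = sum_{n>=0} a_n x^n, so y'(x) = sum_{n>=1} n a_n x^(n-1) and y''(x) = sum_{n>=2} n(n-1) a_n x^(n-2).
Substitute into P(x) y'' + Q(x) y' + R(x) y = 0 with P(x) = 1, Q(x) = -2x, R(x) = 3, and match powers of x.
Initial conditions: a_0 = -2, a_1 = 3.
Setting the coefficient of each power of x to zero and solving order by order (substituting the coefficients already found):
  x^0: 2 a_2 + 3 a_0 = 0  ->  2 a_2 = -3 a_0 = 6  ->  a_2 = 3
  x^1: 6 a_3 + a_1 = 0  ->  6 a_3 = -a_1 = -3  ->  a_3 = -1/2
  x^2: 12 a_4 - a_2 = 0  ->  12 a_4 = a_2 = 3  ->  a_4 = 1/4
  x^3: 20 a_5 - 3 a_3 = 0  ->  20 a_5 = 3 a_3 = -3/2  ->  a_5 = -3/40
  x^4: 30 a_6 - 5 a_4 = 0  ->  30 a_6 = 5 a_4 = 5/4  ->  a_6 = 1/24
Truncated series: y(x) = -2 + 3 x + 3 x^2 - (1/2) x^3 + (1/4) x^4 - (3/40) x^5 + (1/24) x^6 + O(x^7).

a_0 = -2; a_1 = 3; a_2 = 3; a_3 = -1/2; a_4 = 1/4; a_5 = -3/40; a_6 = 1/24


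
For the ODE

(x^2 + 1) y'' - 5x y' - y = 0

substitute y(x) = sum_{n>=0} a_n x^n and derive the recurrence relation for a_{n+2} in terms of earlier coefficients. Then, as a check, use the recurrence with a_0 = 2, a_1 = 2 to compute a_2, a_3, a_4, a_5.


Substitute y = sum_n a_n x^n.
(1 + 1 x^2) y'' contributes (n+2)(n+1) a_{n+2} + n(n-1) a_n at x^n.
-5 x y'(x) contributes -5 n a_n at x^n.
-y(x) contributes -1 a_n at x^n.
Matching x^n: (n+2)(n+1) a_{n+2} + (n(n-1) - 5 n - 1) a_n = 0.
Thus a_{n+2} = (-n(n-1) + 5 n + 1) / ((n+1)(n+2)) * a_n.

Check with a_0 = 2, a_1 = 2 (apply the recurrence for n = 0, 1, 2, 3): a_0 = 2, a_1 = 2, a_2 = 1, a_3 = 2, a_4 = 3/4, a_5 = 1.

a_(n+2) = (-n(n-1) + 5 n + 1) / ((n+1)(n+2)) * a_n; check: a_0 = 2, a_1 = 2, a_2 = 1, a_3 = 2, a_4 = 3/4, a_5 = 1


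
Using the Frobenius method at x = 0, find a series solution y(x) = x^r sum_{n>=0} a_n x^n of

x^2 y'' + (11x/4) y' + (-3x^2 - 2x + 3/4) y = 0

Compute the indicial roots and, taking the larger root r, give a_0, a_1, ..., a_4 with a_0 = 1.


Write in Frobenius form y'' + (p(x)/x) y' + (q(x)/x^2) y = 0:
  p(x) = 11/4,  q(x) = -3x^2 - 2x + 3/4.
Indicial equation: r(r-1) + (11/4) r + (3/4) = 0 -> roots r_1 = -3/4, r_2 = -1.
Take r = r_1 = -3/4. Let y(x) = x^r sum_{n>=0} a_n x^n with a_0 = 1.
Substitute y = x^r sum a_n x^n and match x^{r+n}. The recurrence is
  D(n) a_n - 2 a_{n-1} - 3 a_{n-2} = 0,  where D(n) = (r+n)(r+n-1) + (11/4)(r+n) + (3/4).
  a_n = [2 a_{n-1} + 3 a_{n-2}] / D(n).
Since the indicial polynomial factors as (r - r_1)(r - r_2), D(n) = (r_1 + n - r_1)(r_1 + n - r_2) = n(n + 1/4).
Evaluating step by step (a_0 = 1):
  n = 1: D(1) = 1(1 + 1/4) = 5/4; numerator = 2(1) = 2; a_1 = (2)/(5/4) = 8/5
  n = 2: D(2) = 2(2 + 1/4) = 9/2; numerator = 2(8/5) + 3(1) = 31/5; a_2 = (31/5)/(9/2) = 62/45
  n = 3: D(3) = 3(3 + 1/4) = 39/4; numerator = 2(62/45) + 3(8/5) = 68/9; a_3 = (68/9)/(39/4) = 272/351
  n = 4: D(4) = 4(4 + 1/4) = 17; numerator = 2(272/351) + 3(62/45) = 9974/1755; a_4 = (9974/1755)/(17) = 9974/29835

r = -3/4; a_0 = 1; a_1 = 8/5; a_2 = 62/45; a_3 = 272/351; a_4 = 9974/29835


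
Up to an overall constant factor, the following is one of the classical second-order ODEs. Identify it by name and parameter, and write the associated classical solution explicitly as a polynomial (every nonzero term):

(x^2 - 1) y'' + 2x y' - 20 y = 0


All three coefficients share the factor -1; dividing through by -1 gives  (1 - x^2) y'' - 2x y' + 20 y = 0.
This matches the Legendre equation (1 - x^2) y'' - 2x y' + n(n+1) y = 0 (note the -2x y' term) with n(n+1) = 20, so n = 4; the polynomial solution is P_4(x).
With y = sum_k a_k x^k, matching x^k gives (k+2)(k+1) a_{k+2} = [k(k+1) - n(n+1)] a_k = (k - 4)(k + 5) a_k. The right side vanishes at k = 4, so the series with the parity of 4 terminates at degree 4.
Standard normalization (P_n(1) = 1): leading coefficient (2n)!/(2^n (n!)^2) = 40320/(16*576) = 35/8, so a_4 = 35/8. Work downward with a_k = (k+1)(k+2) a_{k+2} / ((k - 4)(k + 5)):
  a_2 = (3)(4)(35/8) / ((2 - 4)(2 + 5)) = (105/2)/(-14) = -15/4
  a_0 = (1)(2)(-15/4) / ((0 - 4)(0 + 5)) = (-15/2)/(-20) = 3/8
Hence P_4(x) = 35 x^4/8 - 15 x^2/4 + 3/8.

P_4(x); series = 35 x^4/8 - 15 x^2/4 + 3/8


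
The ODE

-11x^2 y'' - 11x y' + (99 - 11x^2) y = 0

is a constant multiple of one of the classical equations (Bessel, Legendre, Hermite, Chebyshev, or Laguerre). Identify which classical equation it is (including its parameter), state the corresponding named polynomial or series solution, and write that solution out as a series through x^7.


All three coefficients share the factor -11; dividing through by -11 gives  x^2 y'' + x y' + (x^2 - 9) y = 0.
This matches the Bessel equation x^2 y'' + x y' + (x^2 - nu^2) y = 0 with nu^2 = 9, so nu = 3; the solution bounded at x = 0 is J_3(x).
Frobenius at x = 0: indicial roots ±nu; for r = nu the recurrence k(k + 2nu) c_k = -c_{k-2} gives the standard series J_nu(x) = sum_{k>=0} (-1)^k / (k! (k+nu)!) (x/2)^(2k+nu). Evaluate the first 3 terms:
  k = 0: (-1)^0 / (0! * 3! * 2^3) x^3 = 1/(1*6*8) x^3 = (1/48) x^3
  k = 1: (-1)^1 / (1! * 4! * 2^5) x^5 = -1/(1*24*32) x^5 = (-1/768) x^5
  k = 2: (-1)^2 / (2! * 5! * 2^7) x^7 = 1/(2*120*128) x^7 = (1/30720) x^7
Hence J_3(x) = x^7/30720 - x^5/768 + x^3/48 + ....

J_3(x); series = x^7/30720 - x^5/768 + x^3/48


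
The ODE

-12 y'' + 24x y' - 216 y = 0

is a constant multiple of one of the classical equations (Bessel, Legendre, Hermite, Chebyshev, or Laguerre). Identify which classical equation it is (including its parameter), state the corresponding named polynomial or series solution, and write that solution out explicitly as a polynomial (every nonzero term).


All three coefficients share the factor -12; dividing through by -12 gives  y'' - 2x y' + 18 y = 0.
This matches the Hermite equation y'' - 2x y' + 2n y = 0 with 2n = 18, so n = 9; the polynomial solution is H_9(x).
With y = sum_k a_k x^k, matching x^k gives (k+2)(k+1) a_{k+2} = 2(k - n) a_k = 2(k - 9) a_k. The right side vanishes at k = 9, so the series with the parity of 9 terminates at degree 9.
Standard normalization: leading coefficient of H_n is 2^n, so a_9 = 2^9 = 512. Work downward with a_k = (k+1)(k+2) a_{k+2} / (2(k - n)):
  a_7 = (8)(9)(512) / (2(7 - 9)) = 36864/(-4) = -9216
  a_5 = (6)(7)(-9216) / (2(5 - 9)) = -387072/(-8) = 48384
  a_3 = (4)(5)(48384) / (2(3 - 9)) = 967680/(-12) = -80640
  a_1 = (2)(3)(-80640) / (2(1 - 9)) = -483840/(-16) = 30240
Hence H_9(x) = 512 x^9 - 9216 x^7 + 48384 x^5 - 80640 x^3 + 30240 x.

H_9(x); series = 512 x^9 - 9216 x^7 + 48384 x^5 - 80640 x^3 + 30240 x
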